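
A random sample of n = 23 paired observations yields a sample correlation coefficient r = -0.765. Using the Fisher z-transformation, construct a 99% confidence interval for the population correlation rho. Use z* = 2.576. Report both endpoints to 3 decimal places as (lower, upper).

z_r = atanh(-0.765) = -1.008160;  SE = 1/√(n−3) = 1/√20 = 0.223607
z-limits: -1.008160 ± 2.576·0.223607 = -1.008160 ± 0.576012 = [-1.584172, -0.432148]
ρ-limits: (tanh -1.584172, tanh -0.432148) = (-0.919, -0.407)

(-0.919, -0.407)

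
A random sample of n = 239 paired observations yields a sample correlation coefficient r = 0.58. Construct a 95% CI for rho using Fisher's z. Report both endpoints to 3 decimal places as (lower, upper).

Fisher z: z_r = atanh(r) = ½·ln((1+0.58)/(1−0.58)) = 0.662463
SE(z) = 1/√(n−3) = 1/√236 = 0.065094
95% ⇒ z* = 1.960; margin = 1.960·0.065094 = 0.127584
CI on z-scale: (0.534879, 0.790047)
Back-transform: tanh(0.534879) = 0.489102, tanh(0.790047) = 0.658436

(0.489, 0.658)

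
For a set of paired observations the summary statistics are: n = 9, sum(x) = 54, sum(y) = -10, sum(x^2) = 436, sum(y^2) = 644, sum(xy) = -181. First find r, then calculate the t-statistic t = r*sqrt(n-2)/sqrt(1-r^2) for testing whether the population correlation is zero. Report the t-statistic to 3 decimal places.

S_xy = nΣxy − ΣxΣy = 9·(-181) − 54·(-10) = -1629 − (-540) = -1089
S_xx = nΣx² − (Σx)² = 9·436 − 54² = 3924 − 2916 = 1008
S_yy = nΣy² − (Σy)² = 9·644 − (-10)² = 5796 − 100 = 5696
r = S_xy / √(S_xx·S_yy) = -1089 / √(1008·5696) = -1089 / √5741568 = -1089 / 2396.1569 = -0.4545
t = r·√(n−2)/√(1−r²) = -0.4545·√7 / √(1−0.206570) = -1.202494 / 0.890747 = -1.350

-1.350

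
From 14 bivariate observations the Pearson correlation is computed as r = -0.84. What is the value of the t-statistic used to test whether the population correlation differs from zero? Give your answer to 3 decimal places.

-5.363

1 − r² = 1 − 0.7056 = 0.2944;  √(1−r²) = 0.542586
√(n−2) = √12 = 3.464102
t = r·√(n−2)/√(1−r²) = -0.84 · 3.464102 / 0.542586 = -5.363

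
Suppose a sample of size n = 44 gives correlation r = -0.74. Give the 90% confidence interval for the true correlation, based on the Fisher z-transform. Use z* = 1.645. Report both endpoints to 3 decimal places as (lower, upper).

z_r = atanh(-0.74) = -0.950479;  SE = 1/√(n−3) = 1/√41 = 0.156174
z-limits: -0.950479 ± 1.645·0.156174 = -0.950479 ± 0.256906 = [-1.207385, -0.693573]
ρ-limits: (tanh -1.207385, tanh -0.693573) = (-0.836, -0.600)

(-0.836, -0.600)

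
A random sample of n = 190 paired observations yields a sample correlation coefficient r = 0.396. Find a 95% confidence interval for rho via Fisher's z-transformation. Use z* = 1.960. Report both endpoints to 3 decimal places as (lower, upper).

Fisher z: z_r = atanh(r) = ½·ln((1+0.396)/(1−0.396)) = 0.418896
SE(z) = 1/√(n−3) = 1/√187 = 0.073127
95% ⇒ z* = 1.960; margin = 1.960·0.073127 = 0.143329
CI on z-scale: (0.275567, 0.562225)
Back-transform: tanh(0.275567) = 0.268797, tanh(0.562225) = 0.509626

(0.269, 0.510)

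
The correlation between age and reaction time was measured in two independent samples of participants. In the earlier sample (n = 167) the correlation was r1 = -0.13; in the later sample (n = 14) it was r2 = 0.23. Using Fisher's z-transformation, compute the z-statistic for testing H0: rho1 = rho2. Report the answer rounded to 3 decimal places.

-1.172

z1 = atanh(-0.13) = -0.130740,  z2 = atanh(0.23) = 0.234189
SE = √(1/(n1−3) + 1/(n2−3)) = √(1/164 + 1/11) = √(0.0060976 + 0.0909091) = √0.0970067 = 0.311459
z = (z1 − z2)/SE = (-0.130740 − 0.234189) / 0.311459 = -0.364929 / 0.311459 = -1.172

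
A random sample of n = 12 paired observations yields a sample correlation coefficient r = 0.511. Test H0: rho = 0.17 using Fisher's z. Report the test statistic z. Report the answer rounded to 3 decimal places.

1.177

z_r = atanh(0.511) = 0.564082,  z_0 = atanh(0.17) = 0.171667
SE = 1/√(n−3) = 1/√9 = 0.333333
z = (z_r − z_0)/SE = (0.564082 − 0.171667) / 0.333333 = 0.392415 / 0.333333 = 1.177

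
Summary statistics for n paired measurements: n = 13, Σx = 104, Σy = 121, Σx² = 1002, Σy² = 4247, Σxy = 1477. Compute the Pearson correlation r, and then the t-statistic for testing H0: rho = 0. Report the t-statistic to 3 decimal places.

3.240

Numerator: nΣxy − (Σx)(Σy) = 13·1477 − (104)(121) = 6617
Denominator: √[(nΣx²−(Σx)²)(nΣy²−(Σy)²)]
  nΣx²−(Σx)² = 13·1002 − 10816 = 2210;  nΣy²−(Σy)² = 13·4247 − 14641 = 40570
  √(2210·40570) = √89659700 = 9468.8806
r = 6617 / 9468.8806 = 0.6988
t = r·√(n−2)/√(1−r²) = 0.6988·√11 / √(1−0.488321) = 2.317657 / 0.715317 = 3.240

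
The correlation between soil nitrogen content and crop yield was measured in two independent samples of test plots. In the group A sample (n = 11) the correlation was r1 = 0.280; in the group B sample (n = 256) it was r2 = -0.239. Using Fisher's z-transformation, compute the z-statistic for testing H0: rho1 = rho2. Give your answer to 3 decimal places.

1.480

Fisher z-transforms: z1 = atanh(0.280) = 0.287682, z2 = atanh(-0.239) = -0.243713; difference d = 0.531395
Var(d) = 1/8 + 1/253 = 0.1250000 + 0.0039526 = 0.1289526
z = d/√Var(d) = 0.531395 / √0.1289526 = 0.531395 / 0.359100 = 1.480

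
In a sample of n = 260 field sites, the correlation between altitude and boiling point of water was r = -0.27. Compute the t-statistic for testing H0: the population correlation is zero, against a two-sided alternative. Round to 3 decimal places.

-4.504

1 − r² = 1 − 0.0729 = 0.9271;  √(1−r²) = 0.962860
√(n−2) = √258 = 16.062378
t = r·√(n−2)/√(1−r²) = -0.27 · 16.062378 / 0.962860 = -4.504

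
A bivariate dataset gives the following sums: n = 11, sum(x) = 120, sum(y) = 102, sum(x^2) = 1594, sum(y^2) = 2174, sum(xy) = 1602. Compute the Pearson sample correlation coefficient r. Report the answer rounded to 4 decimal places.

0.8271

S_xy = nΣxy − ΣxΣy = 11·1602 − 120·102 = 17622 − 12240 = 5382
S_xx = nΣx² − (Σx)² = 11·1594 − 120² = 17534 − 14400 = 3134
S_yy = nΣy² − (Σy)² = 11·2174 − 102² = 23914 − 10404 = 13510
r = S_xy / √(S_xx·S_yy) = 5382 / √(3134·13510) = 5382 / √42340340 = 5382 / 6506.9455 = 0.8271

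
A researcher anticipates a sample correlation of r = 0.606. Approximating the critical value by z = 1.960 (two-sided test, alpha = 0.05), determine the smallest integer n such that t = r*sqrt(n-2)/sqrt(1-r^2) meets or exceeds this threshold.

r√(n−2)/√(1−r²) ≥ 1.960  ⇔  n−2 ≥ (1.960)²·(1−r²)/r²
(1−r²)/r² = (1−0.367236)/0.367236 = 1.7230
n ≥ 2 + 3.8416·1.7230 = 2 + 6.6191 = 8.6191
⌈8.6191⌉ = 9

9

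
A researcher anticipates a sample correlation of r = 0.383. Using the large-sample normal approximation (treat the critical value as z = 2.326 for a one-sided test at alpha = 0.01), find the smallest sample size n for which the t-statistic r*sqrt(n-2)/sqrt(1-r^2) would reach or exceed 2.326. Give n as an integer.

Need r·√(n−2)/√(1−r²) ≥ 2.326
√(n−2) ≥ 2.326·√(1−0.146689) / 0.383 = 2.326·0.923748 / 0.383 = 5.6100
n−2 ≥ 31.4721  ⇒  n ≥ 33.4721
Smallest integer n = 34

34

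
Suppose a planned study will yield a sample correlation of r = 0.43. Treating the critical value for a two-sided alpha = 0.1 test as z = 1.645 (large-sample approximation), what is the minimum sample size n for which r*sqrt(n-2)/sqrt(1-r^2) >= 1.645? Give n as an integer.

14

Need r·√(n−2)/√(1−r²) ≥ 1.645
√(n−2) ≥ 1.645·√(1−0.1849) / 0.43 = 1.645·0.902829 / 0.43 = 3.4538
n−2 ≥ 11.9287  ⇒  n ≥ 13.9287
Smallest integer n = 14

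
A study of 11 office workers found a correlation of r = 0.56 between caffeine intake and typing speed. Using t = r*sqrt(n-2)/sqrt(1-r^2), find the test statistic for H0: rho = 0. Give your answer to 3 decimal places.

1 − r² = 1 − 0.3136 = 0.6864;  √(1−r²) = 0.828493
√(n−2) = √9 = 3.000000
t = r·√(n−2)/√(1−r²) = 0.56 · 3.000000 / 0.828493 = 2.028

2.028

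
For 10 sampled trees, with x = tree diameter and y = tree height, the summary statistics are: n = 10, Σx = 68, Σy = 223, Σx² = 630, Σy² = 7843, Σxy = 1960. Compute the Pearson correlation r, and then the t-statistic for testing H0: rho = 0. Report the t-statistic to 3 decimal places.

S_xy = nΣxy − ΣxΣy = 10·1960 − 68·223 = 19600 − 15164 = 4436
S_xx = nΣx² − (Σx)² = 10·630 − 68² = 6300 − 4624 = 1676
S_yy = nΣy² − (Σy)² = 10·7843 − 223² = 78430 − 49729 = 28701
r = S_xy / √(S_xx·S_yy) = 4436 / √(1676·28701) = 4436 / √48102876 = 4436 / 6935.6237 = 0.6396
t = r·√(n−2)/√(1−r²) = 0.6396·√8 / √(1−0.409088) = 1.809062 / 0.768708 = 2.353

2.353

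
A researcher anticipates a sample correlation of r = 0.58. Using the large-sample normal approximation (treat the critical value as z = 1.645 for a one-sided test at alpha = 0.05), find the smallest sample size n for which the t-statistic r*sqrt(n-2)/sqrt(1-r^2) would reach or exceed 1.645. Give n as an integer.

Need r·√(n−2)/√(1−r²) ≥ 1.645
√(n−2) ≥ 1.645·√(1−0.3364) / 0.58 = 1.645·0.814616 / 0.58 = 2.3104
n−2 ≥ 5.3379  ⇒  n ≥ 7.3379
Smallest integer n = 8

8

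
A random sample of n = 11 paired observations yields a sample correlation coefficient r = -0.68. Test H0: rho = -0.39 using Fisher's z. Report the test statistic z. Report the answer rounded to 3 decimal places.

Fisher z: atanh(-0.68) = -0.829114, atanh(-0.39) = -0.411800
z = (z_r − z_0)·√(n−3) = (-0.829114 − (-0.411800))·√8 = -0.417314 · 2.828427 = -1.180

-1.180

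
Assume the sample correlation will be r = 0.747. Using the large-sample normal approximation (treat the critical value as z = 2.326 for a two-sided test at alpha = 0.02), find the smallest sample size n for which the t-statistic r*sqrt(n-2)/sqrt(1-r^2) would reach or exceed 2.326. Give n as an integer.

r√(n−2)/√(1−r²) ≥ 2.326  ⇔  n−2 ≥ (2.326)²·(1−r²)/r²
(1−r²)/r² = (1−0.558009)/0.558009 = 0.7921
n ≥ 2 + 5.410276·0.7921 = 2 + 4.2855 = 6.2855
⌈6.2855⌉ = 7

7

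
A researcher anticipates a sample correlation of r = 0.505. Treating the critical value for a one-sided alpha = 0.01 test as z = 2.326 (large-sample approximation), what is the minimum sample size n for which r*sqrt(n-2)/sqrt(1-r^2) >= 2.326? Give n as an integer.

18

Need r·√(n−2)/√(1−r²) ≥ 2.326
√(n−2) ≥ 2.326·√(1−0.255025) / 0.505 = 2.326·0.863119 / 0.505 = 3.9755
n−2 ≥ 15.8046  ⇒  n ≥ 17.8046
Smallest integer n = 18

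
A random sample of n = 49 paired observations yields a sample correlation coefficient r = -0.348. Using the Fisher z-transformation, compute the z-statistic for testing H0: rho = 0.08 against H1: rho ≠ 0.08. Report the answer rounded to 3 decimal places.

-3.007

z_r = atanh(-0.348) = -0.363166,  z_0 = atanh(0.08) = 0.080171
SE = 1/√(n−3) = 1/√46 = 0.147442
z = (z_r − z_0)/SE = (-0.363166 − 0.080171) / 0.147442 = -0.443337 / 0.147442 = -3.007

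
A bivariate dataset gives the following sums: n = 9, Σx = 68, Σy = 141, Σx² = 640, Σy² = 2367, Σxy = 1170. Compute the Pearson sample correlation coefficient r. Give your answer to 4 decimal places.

Numerator: nΣxy − (Σx)(Σy) = 9·1170 − (68)(141) = 942
Denominator: √[(nΣx²−(Σx)²)(nΣy²−(Σy)²)]
  nΣx²−(Σx)² = 9·640 − 4624 = 1136;  nΣy²−(Σy)² = 9·2367 − 19881 = 1422
  √(1136·1422) = √1615392 = 1270.9807
r = 942 / 1270.9807 = 0.7412

0.7412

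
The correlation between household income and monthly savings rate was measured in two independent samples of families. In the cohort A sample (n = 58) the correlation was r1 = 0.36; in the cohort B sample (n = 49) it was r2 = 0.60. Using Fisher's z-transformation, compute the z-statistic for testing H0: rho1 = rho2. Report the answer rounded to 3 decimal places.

-1.583

Fisher z-transforms: z1 = atanh(0.36) = 0.376886, z2 = atanh(0.60) = 0.693147; difference d = -0.316261
Var(d) = 1/55 + 1/46 = 0.0181818 + 0.0217391 = 0.0399209
z = d/√Var(d) = -0.316261 / √0.0399209 = -0.316261 / 0.199802 = -1.583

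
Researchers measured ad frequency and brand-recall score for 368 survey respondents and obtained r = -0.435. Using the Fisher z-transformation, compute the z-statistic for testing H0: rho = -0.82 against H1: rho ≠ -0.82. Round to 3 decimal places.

Fisher z: atanh(-0.435) = -0.466047, atanh(-0.82) = -1.156817
z = (z_r − z_0)·√(n−3) = (-0.466047 − (-1.156817))·√365 = 0.690770 · 19.104973 = 13.197

13.197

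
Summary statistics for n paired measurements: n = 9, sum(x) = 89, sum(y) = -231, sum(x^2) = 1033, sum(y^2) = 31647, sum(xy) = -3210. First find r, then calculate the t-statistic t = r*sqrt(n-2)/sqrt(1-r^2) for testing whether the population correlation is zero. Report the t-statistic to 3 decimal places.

Numerator: nΣxy − (Σx)(Σy) = 9·(-3210) − (89)(-231) = -8331
Denominator: √[(nΣx²−(Σx)²)(nΣy²−(Σy)²)]
  nΣx²−(Σx)² = 9·1033 − 7921 = 1376;  nΣy²−(Σy)² = 9·31647 − 53361 = 231462
  √(1376·231462) = √318491712 = 17846.3361
r = -8331 / 17846.3361 = -0.4668
t = r·√(n−2)/√(1−r²) = -0.4668·√7 / √(1−0.217902) = -1.235037 / 0.884363 = -1.397

-1.397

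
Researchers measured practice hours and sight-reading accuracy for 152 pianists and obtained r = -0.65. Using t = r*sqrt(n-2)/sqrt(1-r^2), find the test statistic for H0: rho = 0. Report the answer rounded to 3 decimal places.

t = r·√(n−2) / √(1−r²) with r = -0.65, n = 152
  = -0.65·√150 / √(1 − 0.4225)
  = -0.65·12.247449 / 0.759934
  = -7.960842 / 0.759934 = -10.476

-10.476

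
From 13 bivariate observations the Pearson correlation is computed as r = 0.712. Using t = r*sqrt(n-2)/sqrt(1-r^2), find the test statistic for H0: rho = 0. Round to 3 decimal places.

3.363

1 − r² = 1 − 0.506944 = 0.493056;  √(1−r²) = 0.702179
√(n−2) = √11 = 3.316625
t = r·√(n−2)/√(1−r²) = 0.712 · 3.316625 / 0.702179 = 3.363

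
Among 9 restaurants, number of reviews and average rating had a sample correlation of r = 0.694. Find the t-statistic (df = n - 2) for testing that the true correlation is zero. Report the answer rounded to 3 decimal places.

2.550

1 − r² = 1 − 0.481636 = 0.518364;  √(1−r²) = 0.719975
√(n−2) = √7 = 2.645751
t = r·√(n−2)/√(1−r²) = 0.694 · 2.645751 / 0.719975 = 2.550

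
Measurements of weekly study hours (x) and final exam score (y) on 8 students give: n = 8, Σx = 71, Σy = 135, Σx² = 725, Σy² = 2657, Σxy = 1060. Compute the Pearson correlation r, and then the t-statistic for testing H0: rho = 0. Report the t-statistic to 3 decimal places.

-2.605

S_xy = nΣxy − ΣxΣy = 8·1060 − 71·135 = 8480 − 9585 = -1105
S_xx = nΣx² − (Σx)² = 8·725 − 71² = 5800 − 5041 = 759
S_yy = nΣy² − (Σy)² = 8·2657 − 135² = 21256 − 18225 = 3031
r = S_xy / √(S_xx·S_yy) = -1105 / √(759·3031) = -1105 / √2300529 = -1105 / 1516.7495 = -0.7285
t = r·√(n−2)/√(1−r²) = -0.7285·√6 / √(1−0.530712) = -1.784453 / 0.685046 = -2.605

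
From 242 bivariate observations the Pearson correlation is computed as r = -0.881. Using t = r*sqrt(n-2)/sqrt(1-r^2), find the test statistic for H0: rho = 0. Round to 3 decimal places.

t = r·√(n−2) / √(1−r²) with r = -0.881, n = 242
  = -0.881·√240 / √(1 − 0.776161)
  = -0.881·15.491933 / 0.473116
  = -13.648393 / 0.473116 = -28.848

-28.848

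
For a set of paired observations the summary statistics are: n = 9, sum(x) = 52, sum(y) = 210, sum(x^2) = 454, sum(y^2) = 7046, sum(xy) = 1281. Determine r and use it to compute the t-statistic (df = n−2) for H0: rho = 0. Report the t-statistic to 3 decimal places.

0.314

S_xy = nΣxy − ΣxΣy = 9·1281 − 52·210 = 11529 − 10920 = 609
S_xx = nΣx² − (Σx)² = 9·454 − 52² = 4086 − 2704 = 1382
S_yy = nΣy² − (Σy)² = 9·7046 − 210² = 63414 − 44100 = 19314
r = S_xy / √(S_xx·S_yy) = 609 / √(1382·19314) = 609 / √26691948 = 609 / 5166.4251 = 0.1179
t = r·√(n−2)/√(1−r²) = 0.1179·√7 / √(1−0.013900) = 0.311934 / 0.993026 = 0.314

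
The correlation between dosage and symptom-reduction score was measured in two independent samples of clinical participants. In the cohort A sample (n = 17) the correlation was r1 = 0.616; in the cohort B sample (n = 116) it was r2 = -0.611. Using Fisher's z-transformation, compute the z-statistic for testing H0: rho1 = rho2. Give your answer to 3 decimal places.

Fisher z-transforms: z1 = atanh(0.616) = 0.718533, z2 = atanh(-0.611) = -0.710516; difference d = 1.429049
Var(d) = 1/14 + 1/113 = 0.0714286 + 0.0088496 = 0.0802782
z = d/√Var(d) = 1.429049 / √0.0802782 = 1.429049 / 0.283334 = 5.044

5.044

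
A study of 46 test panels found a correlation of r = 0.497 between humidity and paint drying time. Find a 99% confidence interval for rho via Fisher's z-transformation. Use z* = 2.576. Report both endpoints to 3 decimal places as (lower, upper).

Fisher z: z_r = atanh(r) = ½·ln((1+0.497)/(1−0.497)) = 0.545314
SE(z) = 1/√(n−3) = 1/√43 = 0.152499
99% ⇒ z* = 2.576; margin = 2.576·0.152499 = 0.392837
CI on z-scale: (0.152477, 0.938151)
Back-transform: tanh(0.152477) = 0.151306, tanh(0.938151) = 0.734372

(0.151, 0.734)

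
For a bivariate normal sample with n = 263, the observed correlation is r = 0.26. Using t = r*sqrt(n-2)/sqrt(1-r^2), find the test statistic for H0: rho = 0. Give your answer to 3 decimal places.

t = r·√(n−2) / √(1−r²) with r = 0.26, n = 263
  = 0.26·√261 / √(1 − 0.0676)
  = 0.26·16.155494 / 0.965609
  = 4.200428 / 0.965609 = 4.350

4.350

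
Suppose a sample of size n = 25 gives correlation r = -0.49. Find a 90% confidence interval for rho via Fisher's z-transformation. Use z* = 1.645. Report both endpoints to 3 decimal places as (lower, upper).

Fisher z: z_r = atanh(r) = ½·ln((1+(-0.49))/(1−(-0.49))) = -0.536060
SE(z) = 1/√(n−3) = 1/√22 = 0.213201
90% ⇒ z* = 1.645; margin = 1.645·0.213201 = 0.350716
CI on z-scale: (-0.886776, -0.185344)
Back-transform: tanh(-0.886776) = -0.709798, tanh(-0.185344) = -0.183250

(-0.710, -0.183)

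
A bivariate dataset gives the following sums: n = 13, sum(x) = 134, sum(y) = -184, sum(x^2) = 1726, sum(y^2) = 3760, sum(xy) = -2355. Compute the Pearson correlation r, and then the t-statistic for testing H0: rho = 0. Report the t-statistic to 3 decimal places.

Numerator: nΣxy − (Σx)(Σy) = 13·(-2355) − (134)(-184) = -5959
Denominator: √[(nΣx²−(Σx)²)(nΣy²−(Σy)²)]
  nΣx²−(Σx)² = 13·1726 − 17956 = 4482;  nΣy²−(Σy)² = 13·3760 − 33856 = 15024
  √(4482·15024) = √67337568 = 8205.9471
r = -5959 / 8205.9471 = -0.7262
t = r·√(n−2)/√(1−r²) = -0.7262·√11 / √(1−0.527366) = -2.408533 / 0.687484 = -3.503

-3.503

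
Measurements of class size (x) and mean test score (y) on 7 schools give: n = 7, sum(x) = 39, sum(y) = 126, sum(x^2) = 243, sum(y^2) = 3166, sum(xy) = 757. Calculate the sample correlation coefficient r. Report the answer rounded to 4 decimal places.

0.3619

S_xy = nΣxy − ΣxΣy = 7·757 − 39·126 = 5299 − 4914 = 385
S_xx = nΣx² − (Σx)² = 7·243 − 39² = 1701 − 1521 = 180
S_yy = nΣy² − (Σy)² = 7·3166 − 126² = 22162 − 15876 = 6286
r = S_xy / √(S_xx·S_yy) = 385 / √(180·6286) = 385 / √1131480 = 385 / 1063.7105 = 0.3619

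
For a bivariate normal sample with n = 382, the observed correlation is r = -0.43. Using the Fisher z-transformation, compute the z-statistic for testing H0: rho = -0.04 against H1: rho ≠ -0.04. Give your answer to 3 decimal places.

-8.174

z_r = atanh(-0.43) = -0.459897,  z_0 = atanh(-0.04) = -0.040021
SE = 1/√(n−3) = 1/√379 = 0.051367
z = (z_r − z_0)/SE = (-0.459897 − (-0.040021)) / 0.051367 = -0.419876 / 0.051367 = -8.174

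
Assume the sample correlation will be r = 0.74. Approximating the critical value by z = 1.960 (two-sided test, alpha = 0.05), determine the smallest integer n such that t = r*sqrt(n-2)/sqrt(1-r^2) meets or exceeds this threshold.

Need r·√(n−2)/√(1−r²) ≥ 1.960
√(n−2) ≥ 1.960·√(1−0.5476) / 0.74 = 1.960·0.672607 / 0.74 = 1.7815
n−2 ≥ 3.1737  ⇒  n ≥ 5.1737
Smallest integer n = 6

6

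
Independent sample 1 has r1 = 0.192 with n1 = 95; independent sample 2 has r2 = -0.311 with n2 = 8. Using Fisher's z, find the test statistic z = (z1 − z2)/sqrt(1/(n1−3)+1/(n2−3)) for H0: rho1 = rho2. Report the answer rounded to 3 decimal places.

1.124

Fisher z-transforms: z1 = atanh(0.192) = 0.194413, z2 = atanh(-0.311) = -0.321652; difference d = 0.516065
Var(d) = 1/92 + 1/5 = 0.0108696 + 0.2000000 = 0.2108696
z = d/√Var(d) = 0.516065 / √0.2108696 = 0.516065 / 0.459205 = 1.124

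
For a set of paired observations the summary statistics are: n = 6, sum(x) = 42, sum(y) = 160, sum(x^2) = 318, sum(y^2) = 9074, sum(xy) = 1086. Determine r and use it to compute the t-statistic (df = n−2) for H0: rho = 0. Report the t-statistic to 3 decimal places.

-0.201

S_xy = nΣxy − ΣxΣy = 6·1086 − 42·160 = 6516 − 6720 = -204
S_xx = nΣx² − (Σx)² = 6·318 − 42² = 1908 − 1764 = 144
S_yy = nΣy² − (Σy)² = 6·9074 − 160² = 54444 − 25600 = 28844
r = S_xy / √(S_xx·S_yy) = -204 / √(144·28844) = -204 / √4153536 = -204 / 2038.0226 = -0.1001
t = r·√(n−2)/√(1−r²) = -0.1001·√4 / √(1−0.010020) = -0.200200 / 0.994977 = -0.201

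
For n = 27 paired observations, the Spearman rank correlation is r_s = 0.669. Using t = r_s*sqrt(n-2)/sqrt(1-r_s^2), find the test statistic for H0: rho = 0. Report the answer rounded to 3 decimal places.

4.500

1 − r_s² = 1 − 0.447561 = 0.552439;  √(1−r_s²) = 0.743262
√(n−2) = √25 = 5.000000
t = r_s·√(n−2)/√(1−r_s²) = 0.669 · 5.000000 / 0.743262 = 4.500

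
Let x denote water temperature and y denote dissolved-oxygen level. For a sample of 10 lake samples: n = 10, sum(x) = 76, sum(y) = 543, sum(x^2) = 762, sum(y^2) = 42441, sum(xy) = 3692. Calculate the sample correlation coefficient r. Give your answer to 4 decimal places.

Numerator: nΣxy − (Σx)(Σy) = 10·3692 − (76)(543) = -4348
Denominator: √[(nΣx²−(Σx)²)(nΣy²−(Σy)²)]
  nΣx²−(Σx)² = 10·762 − 5776 = 1844;  nΣy²−(Σy)² = 10·42441 − 294849 = 129561
  √(1844·129561) = √238910484 = 15456.7294
r = -4348 / 15456.7294 = -0.2813

-0.2813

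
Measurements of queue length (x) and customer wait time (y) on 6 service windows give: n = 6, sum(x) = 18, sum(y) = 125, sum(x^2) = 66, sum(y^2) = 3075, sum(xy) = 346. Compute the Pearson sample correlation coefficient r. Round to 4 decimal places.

S_xy = nΣxy − ΣxΣy = 6·346 − 18·125 = 2076 − 2250 = -174
S_xx = nΣx² − (Σx)² = 6·66 − 18² = 396 − 324 = 72
S_yy = nΣy² − (Σy)² = 6·3075 − 125² = 18450 − 15625 = 2825
r = S_xy / √(S_xx·S_yy) = -174 / √(72·2825) = -174 / √203400 = -174 / 450.9989 = -0.3858

-0.3858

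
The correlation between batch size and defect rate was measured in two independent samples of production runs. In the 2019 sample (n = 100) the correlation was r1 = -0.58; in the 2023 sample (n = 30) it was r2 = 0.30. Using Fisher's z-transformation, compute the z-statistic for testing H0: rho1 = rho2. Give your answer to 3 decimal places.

Fisher z-transforms: z1 = atanh(-0.58) = -0.662463, z2 = atanh(0.30) = 0.309520; difference d = -0.971983
Var(d) = 1/97 + 1/27 = 0.0103093 + 0.0370370 = 0.0473463
z = d/√Var(d) = -0.971983 / √0.0473463 = -0.971983 / 0.217592 = -4.467

-4.467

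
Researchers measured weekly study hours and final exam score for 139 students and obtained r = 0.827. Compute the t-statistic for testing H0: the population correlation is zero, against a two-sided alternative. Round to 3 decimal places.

17.218

t = r·√(n−2) / √(1−r²) with r = 0.827, n = 139
  = 0.827·√137 / √(1 − 0.683929)
  = 0.827·11.704700 / 0.562202
  = 9.679787 / 0.562202 = 17.218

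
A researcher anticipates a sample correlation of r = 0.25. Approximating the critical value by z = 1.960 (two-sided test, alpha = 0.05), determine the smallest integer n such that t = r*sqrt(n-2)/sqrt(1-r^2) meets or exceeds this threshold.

Need r·√(n−2)/√(1−r²) ≥ 1.960
√(n−2) ≥ 1.960·√(1−0.0625) / 0.25 = 1.960·0.968246 / 0.25 = 7.5910
n−2 ≥ 57.6233  ⇒  n ≥ 59.6233
Smallest integer n = 60

60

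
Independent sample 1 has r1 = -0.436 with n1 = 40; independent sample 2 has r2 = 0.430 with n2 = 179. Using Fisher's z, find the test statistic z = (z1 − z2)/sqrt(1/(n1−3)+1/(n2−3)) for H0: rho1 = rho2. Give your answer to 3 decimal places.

-5.127

z1 = atanh(-0.436) = -0.467281,  z2 = atanh(0.430) = 0.459897
SE = √(1/(n1−3) + 1/(n2−3)) = √(1/37 + 1/176) = √(0.0270270 + 0.0056818) = √0.0327088 = 0.180856
z = (z1 − z2)/SE = (-0.467281 − 0.459897) / 0.180856 = -0.927178 / 0.180856 = -5.127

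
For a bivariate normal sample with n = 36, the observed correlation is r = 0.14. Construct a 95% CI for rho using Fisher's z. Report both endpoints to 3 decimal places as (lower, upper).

(-0.198, 0.448)

z_r = atanh(0.14) = 0.140926;  SE = 1/√(n−3) = 1/√33 = 0.174078
z-limits: 0.140926 ± 1.960·0.174078 = 0.140926 ± 0.341193 = [-0.200267, 0.482119]
ρ-limits: (tanh -0.200267, tanh 0.482119) = (-0.198, 0.448)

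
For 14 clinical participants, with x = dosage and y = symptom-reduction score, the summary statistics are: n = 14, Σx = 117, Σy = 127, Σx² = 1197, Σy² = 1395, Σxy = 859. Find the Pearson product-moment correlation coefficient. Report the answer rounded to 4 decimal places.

-0.8769

S_xy = nΣxy − ΣxΣy = 14·859 − 117·127 = 12026 − 14859 = -2833
S_xx = nΣx² − (Σx)² = 14·1197 − 117² = 16758 − 13689 = 3069
S_yy = nΣy² − (Σy)² = 14·1395 − 127² = 19530 − 16129 = 3401
r = S_xy / √(S_xx·S_yy) = -2833 / √(3069·3401) = -2833 / √10437669 = -2833 / 3230.7382 = -0.8769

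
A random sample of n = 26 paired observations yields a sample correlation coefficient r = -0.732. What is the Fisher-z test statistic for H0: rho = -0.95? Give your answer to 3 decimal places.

4.310

Fisher z: atanh(-0.732) = -0.933023, atanh(-0.95) = -1.831781
z = (z_r − z_0)·√(n−3) = (-0.933023 − (-1.831781))·√23 = 0.898758 · 4.795832 = 4.310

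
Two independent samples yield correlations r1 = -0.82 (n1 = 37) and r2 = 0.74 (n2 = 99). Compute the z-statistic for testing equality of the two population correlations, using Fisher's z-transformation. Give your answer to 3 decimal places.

-10.559

Fisher z-transforms: z1 = atanh(-0.82) = -1.156817, z2 = atanh(0.74) = 0.950479; difference d = -2.107296
Var(d) = 1/34 + 1/96 = 0.0294118 + 0.0104167 = 0.0398285
z = d/√Var(d) = -2.107296 / √0.0398285 = -2.107296 / 0.199571 = -10.559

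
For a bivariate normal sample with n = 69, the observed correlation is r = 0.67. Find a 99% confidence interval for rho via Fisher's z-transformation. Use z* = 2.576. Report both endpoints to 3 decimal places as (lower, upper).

Fisher z: z_r = atanh(r) = ½·ln((1+0.67)/(1−0.67)) = 0.810743
SE(z) = 1/√(n−3) = 1/√66 = 0.123091
99% ⇒ z* = 2.576; margin = 2.576·0.123091 = 0.317082
CI on z-scale: (0.493661, 1.127825)
Back-transform: tanh(0.493661) = 0.457117, tanh(1.127825) = 0.810274

(0.457, 0.810)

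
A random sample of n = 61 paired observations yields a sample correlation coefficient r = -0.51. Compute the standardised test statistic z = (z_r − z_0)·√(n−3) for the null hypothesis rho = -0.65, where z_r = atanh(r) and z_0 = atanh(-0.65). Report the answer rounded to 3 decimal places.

1.619

z_r = atanh(-0.51) = -0.562730,  z_0 = atanh(-0.65) = -0.775299
SE = 1/√(n−3) = 1/√58 = 0.131306
z = (z_r − z_0)/SE = (-0.562730 − (-0.775299)) / 0.131306 = 0.212569 / 0.131306 = 1.619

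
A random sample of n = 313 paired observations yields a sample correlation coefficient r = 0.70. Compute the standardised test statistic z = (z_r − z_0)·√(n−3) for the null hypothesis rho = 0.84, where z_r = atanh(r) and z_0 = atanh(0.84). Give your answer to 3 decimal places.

-6.231

Fisher z: atanh(0.70) = 0.867301, atanh(0.84) = 1.221174
z = (z_r − z_0)·√(n−3) = (0.867301 − 1.221174)·√310 = -0.353873 · 17.606817 = -6.231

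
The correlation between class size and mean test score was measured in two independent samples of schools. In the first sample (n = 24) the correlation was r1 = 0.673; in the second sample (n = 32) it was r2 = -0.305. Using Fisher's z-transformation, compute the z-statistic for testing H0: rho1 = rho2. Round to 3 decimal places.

z1 = atanh(0.673) = 0.816207,  z2 = atanh(-0.305) = -0.315023
SE = √(1/(n1−3) + 1/(n2−3)) = √(1/21 + 1/29) = √(0.0476190 + 0.0344828) = √0.0821018 = 0.286534
z = (z1 − z2)/SE = (0.816207 − (-0.315023)) / 0.286534 = 1.131230 / 0.286534 = 3.948

3.948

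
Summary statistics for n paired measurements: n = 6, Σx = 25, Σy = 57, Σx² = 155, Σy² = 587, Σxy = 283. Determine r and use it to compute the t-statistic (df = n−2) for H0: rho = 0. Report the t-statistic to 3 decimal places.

Numerator: nΣxy − (Σx)(Σy) = 6·283 − (25)(57) = 273
Denominator: √[(nΣx²−(Σx)²)(nΣy²−(Σy)²)]
  nΣx²−(Σx)² = 6·155 − 625 = 305;  nΣy²−(Σy)² = 6·587 − 3249 = 273
  √(305·273) = √83265 = 288.5568
r = 273 / 288.5568 = 0.9461
t = r·√(n−2)/√(1−r²) = 0.9461·√4 / √(1−0.895105) = 1.892200 / 0.323875 = 5.842

5.842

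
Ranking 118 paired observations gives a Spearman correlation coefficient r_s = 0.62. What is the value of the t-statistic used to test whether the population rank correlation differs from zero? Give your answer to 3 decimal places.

8.511

t = r_s·√(n−2) / √(1−r_s²) with r_s = 0.62, n = 118
  = 0.62·√116 / √(1 − 0.3844)
  = 0.62·10.770330 / 0.784602
  = 6.677605 / 0.784602 = 8.511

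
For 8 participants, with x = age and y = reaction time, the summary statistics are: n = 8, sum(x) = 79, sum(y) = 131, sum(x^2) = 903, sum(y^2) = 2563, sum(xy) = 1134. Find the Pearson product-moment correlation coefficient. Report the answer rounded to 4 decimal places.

-0.7044

S_xy = nΣxy − ΣxΣy = 8·1134 − 79·131 = 9072 − 10349 = -1277
S_xx = nΣx² − (Σx)² = 8·903 − 79² = 7224 − 6241 = 983
S_yy = nΣy² − (Σy)² = 8·2563 − 131² = 20504 − 17161 = 3343
r = S_xy / √(S_xx·S_yy) = -1277 / √(983·3343) = -1277 / √3286169 = -1277 / 1812.7794 = -0.7044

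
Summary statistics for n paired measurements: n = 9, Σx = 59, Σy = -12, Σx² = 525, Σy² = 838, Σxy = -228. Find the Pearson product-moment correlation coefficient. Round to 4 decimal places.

Numerator: nΣxy − (Σx)(Σy) = 9·(-228) − (59)(-12) = -1344
Denominator: √[(nΣx²−(Σx)²)(nΣy²−(Σy)²)]
  nΣx²−(Σx)² = 9·525 − 3481 = 1244;  nΣy²−(Σy)² = 9·838 − 144 = 7398
  √(1244·7398) = √9203112 = 3033.6631
r = -1344 / 3033.6631 = -0.4430

-0.4430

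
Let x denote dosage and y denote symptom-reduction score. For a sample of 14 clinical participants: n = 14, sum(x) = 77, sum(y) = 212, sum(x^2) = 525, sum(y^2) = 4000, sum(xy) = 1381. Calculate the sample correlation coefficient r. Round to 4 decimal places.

Numerator: nΣxy − (Σx)(Σy) = 14·1381 − (77)(212) = 3010
Denominator: √[(nΣx²−(Σx)²)(nΣy²−(Σy)²)]
  nΣx²−(Σx)² = 14·525 − 5929 = 1421;  nΣy²−(Σy)² = 14·4000 − 44944 = 11056
  √(1421·11056) = √15710576 = 3963.6569
r = 3010 / 3963.6569 = 0.7594

0.7594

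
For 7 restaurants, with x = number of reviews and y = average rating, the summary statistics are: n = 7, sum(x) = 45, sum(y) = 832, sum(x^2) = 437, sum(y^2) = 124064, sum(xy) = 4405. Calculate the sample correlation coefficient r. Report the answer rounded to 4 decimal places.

Numerator: nΣxy − (Σx)(Σy) = 7·4405 − (45)(832) = -6605
Denominator: √[(nΣx²−(Σx)²)(nΣy²−(Σy)²)]
  nΣx²−(Σx)² = 7·437 − 2025 = 1034;  nΣy²−(Σy)² = 7·124064 − 692224 = 176224
  √(1034·176224) = √182215616 = 13498.7265
r = -6605 / 13498.7265 = -0.4893

-0.4893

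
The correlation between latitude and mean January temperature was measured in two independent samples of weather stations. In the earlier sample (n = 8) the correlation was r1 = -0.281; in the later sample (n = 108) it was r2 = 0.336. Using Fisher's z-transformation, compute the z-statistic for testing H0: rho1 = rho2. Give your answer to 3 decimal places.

Fisher z-transforms: z1 = atanh(-0.281) = -0.288767, z2 = atanh(0.336) = 0.349577; difference d = -0.638344
Var(d) = 1/5 + 1/105 = 0.2000000 + 0.0095238 = 0.2095238
z = d/√Var(d) = -0.638344 / √0.2095238 = -0.638344 / 0.457738 = -1.395

-1.395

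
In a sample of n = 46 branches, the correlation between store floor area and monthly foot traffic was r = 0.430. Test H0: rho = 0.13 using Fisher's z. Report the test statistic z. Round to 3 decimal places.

2.158

Fisher z: atanh(0.430) = 0.459897, atanh(0.13) = 0.130740
z = (z_r − z_0)·√(n−3) = (0.459897 − 0.130740)·√43 = 0.329157 · 6.557439 = 2.158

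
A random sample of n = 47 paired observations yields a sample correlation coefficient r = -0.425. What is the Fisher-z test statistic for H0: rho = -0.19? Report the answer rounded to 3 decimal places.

Fisher z: atanh(-0.425) = -0.453779, atanh(-0.19) = -0.192337
z = (z_r − z_0)·√(n−3) = (-0.453779 − (-0.192337))·√44 = -0.261442 · 6.633250 = -1.734

-1.734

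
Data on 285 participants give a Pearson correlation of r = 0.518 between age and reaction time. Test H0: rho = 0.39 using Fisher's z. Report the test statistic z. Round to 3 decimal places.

2.717

z_r = atanh(0.518) = 0.573602,  z_0 = atanh(0.39) = 0.411800
SE = 1/√(n−3) = 1/√282 = 0.059549
z = (z_r − z_0)/SE = (0.573602 − 0.411800) / 0.059549 = 0.161802 / 0.059549 = 2.717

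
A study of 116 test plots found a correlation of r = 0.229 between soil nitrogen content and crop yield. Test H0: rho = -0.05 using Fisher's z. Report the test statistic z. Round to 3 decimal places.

3.010

z_r = atanh(0.229) = 0.233134,  z_0 = atanh(-0.05) = -0.050042
SE = 1/√(n−3) = 1/√113 = 0.094072
z = (z_r − z_0)/SE = (0.233134 − (-0.050042)) / 0.094072 = 0.283176 / 0.094072 = 3.010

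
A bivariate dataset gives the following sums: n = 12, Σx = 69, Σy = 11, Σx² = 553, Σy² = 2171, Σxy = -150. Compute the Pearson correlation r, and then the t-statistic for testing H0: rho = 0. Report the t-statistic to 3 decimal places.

Numerator: nΣxy − (Σx)(Σy) = 12·(-150) − (69)(11) = -2559
Denominator: √[(nΣx²−(Σx)²)(nΣy²−(Σy)²)]
  nΣx²−(Σx)² = 12·553 − 4761 = 1875;  nΣy²−(Σy)² = 12·2171 − 121 = 25931
  √(1875·25931) = √48620625 = 6972.8491
r = -2559 / 6972.8491 = -0.3670
t = r·√(n−2)/√(1−r²) = -0.3670·√10 / √(1−0.134689) = -1.160556 / 0.930221 = -1.248

-1.248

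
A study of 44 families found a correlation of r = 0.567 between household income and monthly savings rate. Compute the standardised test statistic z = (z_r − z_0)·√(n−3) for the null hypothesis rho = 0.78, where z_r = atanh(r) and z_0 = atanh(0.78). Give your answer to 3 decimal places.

-2.576

Fisher z: atanh(0.567) = 0.643090, atanh(0.78) = 1.045371
z = (z_r − z_0)·√(n−3) = (0.643090 − 1.045371)·√41 = -0.402281 · 6.403124 = -2.576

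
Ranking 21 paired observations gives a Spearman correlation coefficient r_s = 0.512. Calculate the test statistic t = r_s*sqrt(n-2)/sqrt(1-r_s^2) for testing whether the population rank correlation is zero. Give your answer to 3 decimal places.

2.598

1 − r_s² = 1 − 0.262144 = 0.737856;  √(1−r_s²) = 0.858985
√(n−2) = √19 = 4.358899
t = r_s·√(n−2)/√(1−r_s²) = 0.512 · 4.358899 / 0.858985 = 2.598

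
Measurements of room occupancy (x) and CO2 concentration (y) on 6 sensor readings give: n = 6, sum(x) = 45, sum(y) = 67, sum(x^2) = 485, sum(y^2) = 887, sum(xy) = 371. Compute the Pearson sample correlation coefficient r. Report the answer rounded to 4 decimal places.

S_xy = nΣxy − ΣxΣy = 6·371 − 45·67 = 2226 − 3015 = -789
S_xx = nΣx² − (Σx)² = 6·485 − 45² = 2910 − 2025 = 885
S_yy = nΣy² − (Σy)² = 6·887 − 67² = 5322 − 4489 = 833
r = S_xy / √(S_xx·S_yy) = -789 / √(885·833) = -789 / √737205 = -789 / 858.6064 = -0.9189

-0.9189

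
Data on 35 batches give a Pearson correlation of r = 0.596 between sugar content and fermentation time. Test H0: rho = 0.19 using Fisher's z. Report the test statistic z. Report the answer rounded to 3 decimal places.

z_r = atanh(0.596) = 0.686920,  z_0 = atanh(0.19) = 0.192337
SE = 1/√(n−3) = 1/√32 = 0.176777
z = (z_r − z_0)/SE = (0.686920 − 0.192337) / 0.176777 = 0.494583 / 0.176777 = 2.798

2.798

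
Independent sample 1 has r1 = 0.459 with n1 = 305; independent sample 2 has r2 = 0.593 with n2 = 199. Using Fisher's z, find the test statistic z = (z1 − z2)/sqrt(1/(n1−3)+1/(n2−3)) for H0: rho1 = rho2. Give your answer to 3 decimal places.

z1 = atanh(0.459) = 0.496044,  z2 = atanh(0.593) = 0.682281
SE = √(1/(n1−3) + 1/(n2−3)) = √(1/302 + 1/196) = √(0.0033113 + 0.0051020) = √0.0084133 = 0.091724
z = (z1 − z2)/SE = (0.496044 − 0.682281) / 0.091724 = -0.186237 / 0.091724 = -2.030

-2.030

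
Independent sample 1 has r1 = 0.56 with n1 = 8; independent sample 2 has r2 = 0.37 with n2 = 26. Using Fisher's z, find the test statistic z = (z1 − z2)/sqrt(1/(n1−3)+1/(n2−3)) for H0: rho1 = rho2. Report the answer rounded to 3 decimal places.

Fisher z-transforms: z1 = atanh(0.56) = 0.632833, z2 = atanh(0.37) = 0.388423; difference d = 0.244410
Var(d) = 1/5 + 1/23 = 0.2000000 + 0.0434783 = 0.2434783
z = d/√Var(d) = 0.244410 / √0.2434783 = 0.244410 / 0.493435 = 0.495

0.495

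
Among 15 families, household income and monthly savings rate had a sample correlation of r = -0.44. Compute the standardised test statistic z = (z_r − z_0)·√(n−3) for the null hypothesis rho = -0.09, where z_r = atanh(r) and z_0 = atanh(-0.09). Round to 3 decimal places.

Fisher z: atanh(-0.44) = -0.472231, atanh(-0.09) = -0.090244
z = (z_r − z_0)·√(n−3) = (-0.472231 − (-0.090244))·√12 = -0.381987 · 3.464102 = -1.323

-1.323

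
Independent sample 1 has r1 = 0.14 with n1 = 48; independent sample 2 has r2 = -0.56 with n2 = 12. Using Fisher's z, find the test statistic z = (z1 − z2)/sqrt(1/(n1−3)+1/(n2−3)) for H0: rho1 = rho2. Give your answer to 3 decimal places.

2.119

z1 = atanh(0.14) = 0.140926,  z2 = atanh(-0.56) = -0.632833
SE = √(1/(n1−3) + 1/(n2−3)) = √(1/45 + 1/9) = √(0.0222222 + 0.1111111) = √0.1333333 = 0.365148
z = (z1 − z2)/SE = (0.140926 − (-0.632833)) / 0.365148 = 0.773759 / 0.365148 = 2.119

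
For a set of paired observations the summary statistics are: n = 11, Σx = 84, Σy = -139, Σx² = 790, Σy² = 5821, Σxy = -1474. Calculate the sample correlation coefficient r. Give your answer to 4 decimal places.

-0.5309

Numerator: nΣxy − (Σx)(Σy) = 11·(-1474) − (84)(-139) = -4538
Denominator: √[(nΣx²−(Σx)²)(nΣy²−(Σy)²)]
  nΣx²−(Σx)² = 11·790 − 7056 = 1634;  nΣy²−(Σy)² = 11·5821 − 19321 = 44710
  √(1634·44710) = √73056140 = 8547.2885
r = -4538 / 8547.2885 = -0.5309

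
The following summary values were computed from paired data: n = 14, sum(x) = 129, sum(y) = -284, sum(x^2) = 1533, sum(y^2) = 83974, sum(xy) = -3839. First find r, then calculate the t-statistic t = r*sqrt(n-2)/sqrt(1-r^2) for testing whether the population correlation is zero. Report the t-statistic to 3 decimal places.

-0.839

S_xy = nΣxy − ΣxΣy = 14·(-3839) − 129·(-284) = -53746 − (-36636) = -17110
S_xx = nΣx² − (Σx)² = 14·1533 − 129² = 21462 − 16641 = 4821
S_yy = nΣy² − (Σy)² = 14·83974 − (-284)² = 1175636 − 80656 = 1094980
r = S_xy / √(S_xx·S_yy) = -17110 / √(4821·1094980) = -17110 / √5278898580 = -17110 / 72656.0292 = -0.2355
t = r·√(n−2)/√(1−r²) = -0.2355·√12 / √(1−0.055460) = -0.815796 / 0.971874 = -0.839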